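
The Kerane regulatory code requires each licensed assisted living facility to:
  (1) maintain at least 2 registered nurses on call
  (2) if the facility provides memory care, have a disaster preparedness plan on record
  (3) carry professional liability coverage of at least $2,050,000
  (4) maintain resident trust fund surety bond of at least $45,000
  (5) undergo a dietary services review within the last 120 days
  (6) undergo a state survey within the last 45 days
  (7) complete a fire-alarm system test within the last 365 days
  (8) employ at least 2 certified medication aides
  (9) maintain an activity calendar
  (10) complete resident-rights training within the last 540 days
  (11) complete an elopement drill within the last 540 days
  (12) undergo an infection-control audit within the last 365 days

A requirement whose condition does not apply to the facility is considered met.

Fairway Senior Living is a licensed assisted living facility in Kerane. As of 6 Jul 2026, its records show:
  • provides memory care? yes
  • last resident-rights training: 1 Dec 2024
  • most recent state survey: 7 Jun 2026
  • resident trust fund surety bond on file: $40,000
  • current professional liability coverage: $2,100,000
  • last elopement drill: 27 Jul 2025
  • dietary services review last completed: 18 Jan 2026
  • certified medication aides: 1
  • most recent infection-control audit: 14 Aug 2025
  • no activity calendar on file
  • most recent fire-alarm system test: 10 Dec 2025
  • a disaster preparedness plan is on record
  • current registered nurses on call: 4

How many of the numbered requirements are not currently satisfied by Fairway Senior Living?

5

1. registered nurses on call 4 ≥ 2 → met
2. condition 'provides memory care' holds; disaster preparedness plan present → met
3. professional liability coverage $2,100,000 ≥ $2,050,000 → met
4. resident trust fund surety bond $40,000 < $45,000 → not met
5. dietary services review 169 days ago vs limit 120 → not met
6. state survey 29 days ago vs limit 45 → met
7. fire-alarm system test 208 days ago vs limit 365 → met
8. certified medication aides 1 < 2 → not met
9. activity calendar absent → not met
10. resident-rights training 582 days ago vs limit 540 → not met
11. elopement drill 344 days ago vs limit 540 → met
12. infection-control audit 326 days ago vs limit 365 → met
Not met: 5 of 12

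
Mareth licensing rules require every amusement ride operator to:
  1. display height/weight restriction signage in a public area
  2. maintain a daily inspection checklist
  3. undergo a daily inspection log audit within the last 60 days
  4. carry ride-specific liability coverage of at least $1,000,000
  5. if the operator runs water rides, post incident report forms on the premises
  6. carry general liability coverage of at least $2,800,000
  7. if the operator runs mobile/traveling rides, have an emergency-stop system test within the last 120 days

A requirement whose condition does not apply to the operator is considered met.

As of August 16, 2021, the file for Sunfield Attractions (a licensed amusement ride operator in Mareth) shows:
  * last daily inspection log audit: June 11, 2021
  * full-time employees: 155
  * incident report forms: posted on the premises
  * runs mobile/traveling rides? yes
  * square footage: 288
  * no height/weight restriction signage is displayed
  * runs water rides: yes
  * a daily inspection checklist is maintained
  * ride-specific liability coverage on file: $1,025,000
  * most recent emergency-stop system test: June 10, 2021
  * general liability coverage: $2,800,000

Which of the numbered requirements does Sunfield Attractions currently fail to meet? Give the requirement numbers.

1, 3

1. height/weight restriction signage absent → not met
2. daily inspection checklist present → met
3. daily inspection log audit 66 days ago vs limit 60 → not met
4. ride-specific liability coverage $1,025,000 ≥ $1,000,000 → met
5. condition 'runs water rides' holds; incident report forms present → met
6. general liability coverage $2,800,000 ≥ $2,800,000 → met
7. condition 'runs mobile/traveling rides' holds; emergency-stop system test 67 days ago vs limit 120 → met
Not met: 1, 3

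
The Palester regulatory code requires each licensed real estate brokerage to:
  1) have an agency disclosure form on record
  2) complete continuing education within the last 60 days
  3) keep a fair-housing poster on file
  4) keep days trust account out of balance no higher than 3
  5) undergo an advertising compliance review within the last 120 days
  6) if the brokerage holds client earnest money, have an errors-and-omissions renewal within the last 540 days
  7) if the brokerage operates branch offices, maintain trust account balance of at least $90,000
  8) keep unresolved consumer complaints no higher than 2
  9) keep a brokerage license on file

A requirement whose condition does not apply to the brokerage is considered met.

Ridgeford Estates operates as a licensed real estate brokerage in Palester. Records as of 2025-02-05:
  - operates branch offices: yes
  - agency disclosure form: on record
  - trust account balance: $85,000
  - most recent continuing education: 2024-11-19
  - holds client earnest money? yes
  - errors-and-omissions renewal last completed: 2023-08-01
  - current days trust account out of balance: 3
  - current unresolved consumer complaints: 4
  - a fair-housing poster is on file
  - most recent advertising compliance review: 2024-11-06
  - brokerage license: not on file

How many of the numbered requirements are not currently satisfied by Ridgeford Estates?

5

1. agency disclosure form present → met
2. continuing education 78 days ago vs limit 60 → not met
3. fair-housing poster present → met
4. days trust account out of balance 3 ≤ 3 → met
5. advertising compliance review 91 days ago vs limit 120 → met
6. condition 'holds client earnest money' holds; errors-and-omissions renewal 554 days ago vs limit 540 → not met
7. condition 'operates branch offices' holds; trust account balance $85,000 < $90,000 → not met
8. unresolved consumer complaints 4 > 2 → not met
9. brokerage license absent → not met
Not met: 5 of 9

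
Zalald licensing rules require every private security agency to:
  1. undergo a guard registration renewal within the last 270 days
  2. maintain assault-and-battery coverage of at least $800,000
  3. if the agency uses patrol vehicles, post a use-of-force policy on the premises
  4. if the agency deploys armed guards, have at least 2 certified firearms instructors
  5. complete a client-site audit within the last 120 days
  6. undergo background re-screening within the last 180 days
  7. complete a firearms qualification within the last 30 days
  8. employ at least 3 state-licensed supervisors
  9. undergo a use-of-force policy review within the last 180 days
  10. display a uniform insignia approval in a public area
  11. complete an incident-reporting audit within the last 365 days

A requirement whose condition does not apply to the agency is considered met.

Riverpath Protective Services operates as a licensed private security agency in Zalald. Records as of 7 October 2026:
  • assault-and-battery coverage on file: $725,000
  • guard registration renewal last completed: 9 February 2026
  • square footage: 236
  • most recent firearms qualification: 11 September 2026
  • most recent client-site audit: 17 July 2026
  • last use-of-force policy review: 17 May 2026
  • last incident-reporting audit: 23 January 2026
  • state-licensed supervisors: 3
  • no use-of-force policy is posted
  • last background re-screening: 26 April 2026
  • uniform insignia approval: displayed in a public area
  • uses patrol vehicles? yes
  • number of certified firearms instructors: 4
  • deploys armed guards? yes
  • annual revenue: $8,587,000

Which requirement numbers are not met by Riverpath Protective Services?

1. guard registration renewal 240 days ago vs limit 270 → met
2. assault-and-battery coverage $725,000 < $800,000 → not met
3. condition 'uses patrol vehicles' holds; use-of-force policy absent → not met
4. condition 'deploys armed guards' holds; certified firearms instructors 4 ≥ 2 → met
5. client-site audit 82 days ago vs limit 120 → met
6. background re-screening 164 days ago vs limit 180 → met
7. firearms qualification 26 days ago vs limit 30 → met
8. state-licensed supervisors 3 ≥ 3 → met
9. use-of-force policy review 143 days ago vs limit 180 → met
10. uniform insignia approval present → met
11. incident-reporting audit 257 days ago vs limit 365 → met
Not met: 2, 3

2, 3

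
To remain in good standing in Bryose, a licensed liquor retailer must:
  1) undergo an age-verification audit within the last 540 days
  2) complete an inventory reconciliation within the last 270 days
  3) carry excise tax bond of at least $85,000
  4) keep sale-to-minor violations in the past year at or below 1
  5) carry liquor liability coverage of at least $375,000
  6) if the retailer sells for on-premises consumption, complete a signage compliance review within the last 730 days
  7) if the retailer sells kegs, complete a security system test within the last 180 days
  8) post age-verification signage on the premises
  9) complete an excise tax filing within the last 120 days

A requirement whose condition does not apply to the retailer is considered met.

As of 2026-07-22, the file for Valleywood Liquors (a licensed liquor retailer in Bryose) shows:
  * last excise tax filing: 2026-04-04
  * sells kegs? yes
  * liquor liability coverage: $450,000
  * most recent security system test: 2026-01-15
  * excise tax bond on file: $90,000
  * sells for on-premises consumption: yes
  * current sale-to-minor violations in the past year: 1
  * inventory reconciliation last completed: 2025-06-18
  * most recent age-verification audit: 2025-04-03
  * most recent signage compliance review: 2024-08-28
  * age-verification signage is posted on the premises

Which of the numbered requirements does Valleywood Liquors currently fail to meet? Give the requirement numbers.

1. age-verification audit 475 days ago vs limit 540 → met
2. inventory reconciliation 399 days ago vs limit 270 → not met
3. excise tax bond $90,000 ≥ $85,000 → met
4. sale-to-minor violations in the past year 1 ≤ 1 → met
5. liquor liability coverage $450,000 ≥ $375,000 → met
6. condition 'sells for on-premises consumption' holds; signage compliance review 693 days ago vs limit 730 → met
7. condition 'sells kegs' holds; security system test 188 days ago vs limit 180 → not met
8. age-verification signage present → met
9. excise tax filing 109 days ago vs limit 120 → met
Not met: 2, 7

2, 7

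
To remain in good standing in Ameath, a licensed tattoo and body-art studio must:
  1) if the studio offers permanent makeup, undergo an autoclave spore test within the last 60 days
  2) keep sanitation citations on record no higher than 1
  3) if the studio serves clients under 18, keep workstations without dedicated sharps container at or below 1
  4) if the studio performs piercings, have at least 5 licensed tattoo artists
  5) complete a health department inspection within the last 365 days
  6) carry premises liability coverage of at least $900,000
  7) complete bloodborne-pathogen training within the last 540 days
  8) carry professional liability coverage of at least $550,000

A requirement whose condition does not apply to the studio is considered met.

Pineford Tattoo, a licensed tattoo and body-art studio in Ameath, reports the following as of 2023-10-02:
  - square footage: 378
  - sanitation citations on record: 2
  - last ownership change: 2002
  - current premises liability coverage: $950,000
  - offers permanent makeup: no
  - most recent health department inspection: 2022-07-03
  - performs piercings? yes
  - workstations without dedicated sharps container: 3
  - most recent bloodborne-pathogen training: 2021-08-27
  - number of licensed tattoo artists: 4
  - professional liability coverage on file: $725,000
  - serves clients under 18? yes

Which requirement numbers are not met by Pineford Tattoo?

2, 3, 4, 5, 7

1. condition 'offers permanent makeup' does not hold → requirement n/a → met
2. sanitation citations on record 2 > 1 → not met
3. condition 'serves clients under 18' holds; workstations without dedicated sharps container 3 > 1 → not met
4. condition 'performs piercings' holds; licensed tattoo artists 4 < 5 → not met
5. health department inspection 456 days ago vs limit 365 → not met
6. premises liability coverage $950,000 ≥ $900,000 → met
7. bloodborne-pathogen training 766 days ago vs limit 540 → not met
8. professional liability coverage $725,000 ≥ $550,000 → met
Not met: 2, 3, 4, 5, 7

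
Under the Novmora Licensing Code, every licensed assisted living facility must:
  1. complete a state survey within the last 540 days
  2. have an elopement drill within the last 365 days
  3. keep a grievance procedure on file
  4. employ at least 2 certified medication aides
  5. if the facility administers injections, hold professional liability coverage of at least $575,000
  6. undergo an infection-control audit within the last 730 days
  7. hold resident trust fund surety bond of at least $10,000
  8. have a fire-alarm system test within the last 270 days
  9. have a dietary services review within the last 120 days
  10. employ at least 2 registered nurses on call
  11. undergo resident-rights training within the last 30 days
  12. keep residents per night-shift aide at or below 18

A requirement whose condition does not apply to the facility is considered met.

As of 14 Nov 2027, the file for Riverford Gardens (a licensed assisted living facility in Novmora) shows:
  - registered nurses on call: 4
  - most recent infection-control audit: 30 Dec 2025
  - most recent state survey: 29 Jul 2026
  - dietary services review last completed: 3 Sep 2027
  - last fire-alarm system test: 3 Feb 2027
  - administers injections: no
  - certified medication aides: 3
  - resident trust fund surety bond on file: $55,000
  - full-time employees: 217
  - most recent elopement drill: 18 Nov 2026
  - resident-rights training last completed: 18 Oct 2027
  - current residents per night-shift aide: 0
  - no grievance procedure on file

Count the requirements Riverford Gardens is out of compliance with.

2

1. state survey 473 days ago vs limit 540 → met
2. elopement drill 361 days ago vs limit 365 → met
3. grievance procedure absent → not met
4. certified medication aides 3 ≥ 2 → met
5. condition 'administers injections' does not hold → requirement n/a → met
6. infection-control audit 684 days ago vs limit 730 → met
7. resident trust fund surety bond $55,000 ≥ $10,000 → met
8. fire-alarm system test 284 days ago vs limit 270 → not met
9. dietary services review 72 days ago vs limit 120 → met
10. registered nurses on call 4 ≥ 2 → met
11. resident-rights training 27 days ago vs limit 30 → met
12. residents per night-shift aide 0 ≤ 18 → met
Not met: 2 of 12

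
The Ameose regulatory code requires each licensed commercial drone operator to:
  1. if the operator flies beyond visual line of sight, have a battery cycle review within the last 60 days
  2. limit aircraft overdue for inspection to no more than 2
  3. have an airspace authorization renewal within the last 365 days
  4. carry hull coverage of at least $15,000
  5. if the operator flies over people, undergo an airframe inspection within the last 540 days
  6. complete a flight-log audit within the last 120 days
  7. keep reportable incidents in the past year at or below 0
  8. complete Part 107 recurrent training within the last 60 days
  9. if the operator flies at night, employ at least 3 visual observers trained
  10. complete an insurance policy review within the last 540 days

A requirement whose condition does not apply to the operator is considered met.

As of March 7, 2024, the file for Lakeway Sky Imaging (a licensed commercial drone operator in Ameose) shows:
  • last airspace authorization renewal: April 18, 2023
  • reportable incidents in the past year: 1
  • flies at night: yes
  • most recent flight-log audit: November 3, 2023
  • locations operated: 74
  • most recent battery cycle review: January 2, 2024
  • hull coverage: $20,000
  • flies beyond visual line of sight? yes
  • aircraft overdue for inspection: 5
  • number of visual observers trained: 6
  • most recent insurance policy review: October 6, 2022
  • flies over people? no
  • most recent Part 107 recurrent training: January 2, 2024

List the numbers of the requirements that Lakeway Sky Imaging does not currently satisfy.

1, 2, 6, 7, 8

1. condition 'flies beyond visual line of sight' holds; battery cycle review 65 days ago vs limit 60 → not met
2. aircraft overdue for inspection 5 > 2 → not met
3. airspace authorization renewal 324 days ago vs limit 365 → met
4. hull coverage $20,000 ≥ $15,000 → met
5. condition 'flies over people' does not hold → requirement n/a → met
6. flight-log audit 125 days ago vs limit 120 → not met
7. reportable incidents in the past year 1 > 0 → not met
8. Part 107 recurrent training 65 days ago vs limit 60 → not met
9. condition 'flies at night' holds; visual observers trained 6 ≥ 3 → met
10. insurance policy review 518 days ago vs limit 540 → met
Not met: 1, 2, 6, 7, 8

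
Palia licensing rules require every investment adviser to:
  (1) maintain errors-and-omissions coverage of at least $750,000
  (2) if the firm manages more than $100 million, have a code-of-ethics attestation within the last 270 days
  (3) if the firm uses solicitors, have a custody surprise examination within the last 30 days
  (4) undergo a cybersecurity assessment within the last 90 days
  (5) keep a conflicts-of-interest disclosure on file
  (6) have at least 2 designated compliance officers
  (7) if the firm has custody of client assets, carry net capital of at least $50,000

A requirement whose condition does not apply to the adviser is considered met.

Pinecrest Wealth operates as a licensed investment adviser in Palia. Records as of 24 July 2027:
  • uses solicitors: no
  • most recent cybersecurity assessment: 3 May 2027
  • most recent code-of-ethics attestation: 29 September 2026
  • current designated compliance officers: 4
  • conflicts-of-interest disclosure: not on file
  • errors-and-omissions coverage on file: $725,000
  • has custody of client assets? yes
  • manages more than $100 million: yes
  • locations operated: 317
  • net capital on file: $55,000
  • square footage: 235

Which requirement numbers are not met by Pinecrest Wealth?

1. errors-and-omissions coverage $725,000 < $750,000 → not met
2. condition 'manages more than $100 million' holds; code-of-ethics attestation 298 days ago vs limit 270 → not met
3. condition 'uses solicitors' does not hold → requirement n/a → met
4. cybersecurity assessment 82 days ago vs limit 90 → met
5. conflicts-of-interest disclosure absent → not met
6. designated compliance officers 4 ≥ 2 → met
7. condition 'has custody of client assets' holds; net capital $55,000 ≥ $50,000 → met
Not met: 1, 2, 5

1, 2, 5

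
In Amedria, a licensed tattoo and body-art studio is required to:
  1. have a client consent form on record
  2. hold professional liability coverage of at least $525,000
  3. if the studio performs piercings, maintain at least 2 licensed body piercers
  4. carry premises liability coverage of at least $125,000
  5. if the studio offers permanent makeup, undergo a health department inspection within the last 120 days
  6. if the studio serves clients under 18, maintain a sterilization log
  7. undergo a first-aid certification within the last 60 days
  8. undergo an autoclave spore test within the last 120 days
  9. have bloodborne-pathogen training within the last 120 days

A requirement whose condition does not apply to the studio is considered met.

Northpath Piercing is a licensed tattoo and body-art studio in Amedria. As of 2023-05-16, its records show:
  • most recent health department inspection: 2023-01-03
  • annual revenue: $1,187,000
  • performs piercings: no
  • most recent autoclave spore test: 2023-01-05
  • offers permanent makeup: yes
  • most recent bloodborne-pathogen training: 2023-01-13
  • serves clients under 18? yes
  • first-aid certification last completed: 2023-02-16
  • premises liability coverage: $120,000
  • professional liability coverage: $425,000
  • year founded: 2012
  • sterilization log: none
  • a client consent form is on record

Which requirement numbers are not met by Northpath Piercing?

1. client consent form present → met
2. professional liability coverage $425,000 < $525,000 → not met
3. condition 'performs piercings' does not hold → requirement n/a → met
4. premises liability coverage $120,000 < $125,000 → not met
5. condition 'offers permanent makeup' holds; health department inspection 133 days ago vs limit 120 → not met
6. condition 'serves clients under 18' holds; sterilization log absent → not met
7. first-aid certification 89 days ago vs limit 60 → not met
8. autoclave spore test 131 days ago vs limit 120 → not met
9. bloodborne-pathogen training 123 days ago vs limit 120 → not met
Not met: 2, 4, 5, 6, 7, 8, 9

2, 4, 5, 6, 7, 8, 9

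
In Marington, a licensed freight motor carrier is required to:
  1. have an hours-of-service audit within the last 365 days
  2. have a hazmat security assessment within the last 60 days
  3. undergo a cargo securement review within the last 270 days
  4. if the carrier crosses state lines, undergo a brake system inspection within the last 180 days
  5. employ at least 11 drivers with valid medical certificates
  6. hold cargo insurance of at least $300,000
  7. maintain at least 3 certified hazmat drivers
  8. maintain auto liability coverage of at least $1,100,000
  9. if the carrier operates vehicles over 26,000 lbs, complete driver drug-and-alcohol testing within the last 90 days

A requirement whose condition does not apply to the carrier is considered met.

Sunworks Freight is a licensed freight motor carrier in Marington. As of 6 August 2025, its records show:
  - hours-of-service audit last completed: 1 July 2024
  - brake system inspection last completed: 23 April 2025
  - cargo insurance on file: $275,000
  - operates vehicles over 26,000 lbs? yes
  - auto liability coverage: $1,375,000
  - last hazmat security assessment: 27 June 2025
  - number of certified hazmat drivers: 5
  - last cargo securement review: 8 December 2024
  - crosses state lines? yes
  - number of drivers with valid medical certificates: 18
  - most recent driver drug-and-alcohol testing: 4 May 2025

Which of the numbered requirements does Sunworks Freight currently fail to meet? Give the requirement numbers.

1. hours-of-service audit 401 days ago vs limit 365 → not met
2. hazmat security assessment 40 days ago vs limit 60 → met
3. cargo securement review 241 days ago vs limit 270 → met
4. condition 'crosses state lines' holds; brake system inspection 105 days ago vs limit 180 → met
5. drivers with valid medical certificates 18 ≥ 11 → met
6. cargo insurance $275,000 < $300,000 → not met
7. certified hazmat drivers 5 ≥ 3 → met
8. auto liability coverage $1,375,000 ≥ $1,100,000 → met
9. condition 'operates vehicles over 26,000 lbs' holds; driver drug-and-alcohol testing 94 days ago vs limit 90 → not met
Not met: 1, 6, 9

1, 6, 9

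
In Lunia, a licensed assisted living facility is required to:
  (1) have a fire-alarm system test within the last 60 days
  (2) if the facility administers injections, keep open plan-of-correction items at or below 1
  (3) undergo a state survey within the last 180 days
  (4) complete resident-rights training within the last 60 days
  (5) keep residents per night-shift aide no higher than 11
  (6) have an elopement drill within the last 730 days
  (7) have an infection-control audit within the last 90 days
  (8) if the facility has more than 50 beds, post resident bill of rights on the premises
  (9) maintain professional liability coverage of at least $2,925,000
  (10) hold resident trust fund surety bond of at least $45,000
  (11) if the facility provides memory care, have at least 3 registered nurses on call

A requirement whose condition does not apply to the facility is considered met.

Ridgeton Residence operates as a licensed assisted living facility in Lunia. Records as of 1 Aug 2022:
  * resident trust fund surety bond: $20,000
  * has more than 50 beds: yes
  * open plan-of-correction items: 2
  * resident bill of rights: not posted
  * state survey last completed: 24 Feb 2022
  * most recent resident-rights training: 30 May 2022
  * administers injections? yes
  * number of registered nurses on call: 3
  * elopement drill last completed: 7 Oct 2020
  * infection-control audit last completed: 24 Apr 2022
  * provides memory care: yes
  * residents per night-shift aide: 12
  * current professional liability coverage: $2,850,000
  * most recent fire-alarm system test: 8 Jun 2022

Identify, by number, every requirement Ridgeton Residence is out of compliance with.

1. fire-alarm system test 54 days ago vs limit 60 → met
2. condition 'administers injections' holds; open plan-of-correction items 2 > 1 → not met
3. state survey 158 days ago vs limit 180 → met
4. resident-rights training 63 days ago vs limit 60 → not met
5. residents per night-shift aide 12 > 11 → not met
6. elopement drill 663 days ago vs limit 730 → met
7. infection-control audit 99 days ago vs limit 90 → not met
8. condition 'has more than 50 beds' holds; resident bill of rights absent → not met
9. professional liability coverage $2,850,000 < $2,925,000 → not met
10. resident trust fund surety bond $20,000 < $45,000 → not met
11. condition 'provides memory care' holds; registered nurses on call 3 ≥ 3 → met
Not met: 2, 4, 5, 7, 8, 9, 10

2, 4, 5, 7, 8, 9, 10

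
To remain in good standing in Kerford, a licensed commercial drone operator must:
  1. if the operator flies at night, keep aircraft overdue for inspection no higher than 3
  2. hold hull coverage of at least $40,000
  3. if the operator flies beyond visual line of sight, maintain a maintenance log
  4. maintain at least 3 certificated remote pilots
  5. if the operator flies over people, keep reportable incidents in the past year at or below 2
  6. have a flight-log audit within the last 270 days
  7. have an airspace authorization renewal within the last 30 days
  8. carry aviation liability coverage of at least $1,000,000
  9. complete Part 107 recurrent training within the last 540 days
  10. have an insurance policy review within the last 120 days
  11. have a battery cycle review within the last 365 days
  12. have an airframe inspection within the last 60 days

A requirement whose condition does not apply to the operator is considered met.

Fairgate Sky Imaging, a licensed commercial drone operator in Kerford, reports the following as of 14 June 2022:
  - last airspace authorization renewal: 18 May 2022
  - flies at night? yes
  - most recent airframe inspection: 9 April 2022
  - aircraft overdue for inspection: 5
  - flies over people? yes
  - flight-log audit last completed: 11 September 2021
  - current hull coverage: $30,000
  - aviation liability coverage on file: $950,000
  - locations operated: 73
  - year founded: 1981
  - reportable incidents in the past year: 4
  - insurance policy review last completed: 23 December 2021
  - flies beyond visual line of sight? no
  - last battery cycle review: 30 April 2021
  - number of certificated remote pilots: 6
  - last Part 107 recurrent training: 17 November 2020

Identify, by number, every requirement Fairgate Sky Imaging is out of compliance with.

1, 2, 5, 6, 8, 9, 10, 11, 12

1. condition 'flies at night' holds; aircraft overdue for inspection 5 > 3 → not met
2. hull coverage $30,000 < $40,000 → not met
3. condition 'flies beyond visual line of sight' does not hold → requirement n/a → met
4. certificated remote pilots 6 ≥ 3 → met
5. condition 'flies over people' holds; reportable incidents in the past year 4 > 2 → not met
6. flight-log audit 276 days ago vs limit 270 → not met
7. airspace authorization renewal 27 days ago vs limit 30 → met
8. aviation liability coverage $950,000 < $1,000,000 → not met
9. Part 107 recurrent training 574 days ago vs limit 540 → not met
10. insurance policy review 173 days ago vs limit 120 → not met
11. battery cycle review 410 days ago vs limit 365 → not met
12. airframe inspection 66 days ago vs limit 60 → not met
Not met: 1, 2, 5, 6, 8, 9, 10, 11, 12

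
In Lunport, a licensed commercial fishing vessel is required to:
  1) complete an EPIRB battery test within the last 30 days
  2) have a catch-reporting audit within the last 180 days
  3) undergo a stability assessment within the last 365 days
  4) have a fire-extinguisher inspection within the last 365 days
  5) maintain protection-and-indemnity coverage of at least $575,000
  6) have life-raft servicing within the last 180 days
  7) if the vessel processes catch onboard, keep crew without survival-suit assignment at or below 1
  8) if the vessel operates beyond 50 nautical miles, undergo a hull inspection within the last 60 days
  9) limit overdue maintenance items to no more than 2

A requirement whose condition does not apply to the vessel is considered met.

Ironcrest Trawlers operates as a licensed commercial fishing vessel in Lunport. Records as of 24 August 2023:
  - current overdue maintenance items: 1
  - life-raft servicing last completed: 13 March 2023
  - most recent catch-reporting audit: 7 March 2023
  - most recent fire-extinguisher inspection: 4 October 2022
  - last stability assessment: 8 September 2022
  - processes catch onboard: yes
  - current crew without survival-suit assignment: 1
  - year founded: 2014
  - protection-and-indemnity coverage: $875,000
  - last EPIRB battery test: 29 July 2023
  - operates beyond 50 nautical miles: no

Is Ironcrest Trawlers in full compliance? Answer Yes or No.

Yes

1. EPIRB battery test 26 days ago vs limit 30 → met
2. catch-reporting audit 170 days ago vs limit 180 → met
3. stability assessment 350 days ago vs limit 365 → met
4. fire-extinguisher inspection 324 days ago vs limit 365 → met
5. protection-and-indemnity coverage $875,000 ≥ $575,000 → met
6. life-raft servicing 164 days ago vs limit 180 → met
7. condition 'processes catch onboard' holds; crew without survival-suit assignment 1 ≤ 1 → met
8. condition 'operates beyond 50 nautical miles' does not hold → requirement n/a → met
9. overdue maintenance items 1 ≤ 2 → met
All met.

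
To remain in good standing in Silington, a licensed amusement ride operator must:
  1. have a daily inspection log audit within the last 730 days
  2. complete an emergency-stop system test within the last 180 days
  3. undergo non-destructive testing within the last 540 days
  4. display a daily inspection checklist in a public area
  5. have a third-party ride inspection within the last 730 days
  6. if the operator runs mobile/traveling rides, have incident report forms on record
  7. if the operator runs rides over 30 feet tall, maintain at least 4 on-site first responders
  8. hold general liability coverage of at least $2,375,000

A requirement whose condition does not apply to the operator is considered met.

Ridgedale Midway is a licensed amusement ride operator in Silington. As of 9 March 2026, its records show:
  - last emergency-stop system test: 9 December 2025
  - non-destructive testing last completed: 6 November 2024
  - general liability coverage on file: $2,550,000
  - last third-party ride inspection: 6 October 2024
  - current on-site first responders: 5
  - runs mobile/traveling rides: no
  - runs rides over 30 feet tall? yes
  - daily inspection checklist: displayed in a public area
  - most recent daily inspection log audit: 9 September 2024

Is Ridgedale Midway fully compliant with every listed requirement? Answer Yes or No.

Yes

1. daily inspection log audit 546 days ago vs limit 730 → met
2. emergency-stop system test 90 days ago vs limit 180 → met
3. non-destructive testing 488 days ago vs limit 540 → met
4. daily inspection checklist present → met
5. third-party ride inspection 519 days ago vs limit 730 → met
6. condition 'runs mobile/traveling rides' does not hold → requirement n/a → met
7. condition 'runs rides over 30 feet tall' holds; on-site first responders 5 ≥ 4 → met
8. general liability coverage $2,550,000 ≥ $2,375,000 → met
All met.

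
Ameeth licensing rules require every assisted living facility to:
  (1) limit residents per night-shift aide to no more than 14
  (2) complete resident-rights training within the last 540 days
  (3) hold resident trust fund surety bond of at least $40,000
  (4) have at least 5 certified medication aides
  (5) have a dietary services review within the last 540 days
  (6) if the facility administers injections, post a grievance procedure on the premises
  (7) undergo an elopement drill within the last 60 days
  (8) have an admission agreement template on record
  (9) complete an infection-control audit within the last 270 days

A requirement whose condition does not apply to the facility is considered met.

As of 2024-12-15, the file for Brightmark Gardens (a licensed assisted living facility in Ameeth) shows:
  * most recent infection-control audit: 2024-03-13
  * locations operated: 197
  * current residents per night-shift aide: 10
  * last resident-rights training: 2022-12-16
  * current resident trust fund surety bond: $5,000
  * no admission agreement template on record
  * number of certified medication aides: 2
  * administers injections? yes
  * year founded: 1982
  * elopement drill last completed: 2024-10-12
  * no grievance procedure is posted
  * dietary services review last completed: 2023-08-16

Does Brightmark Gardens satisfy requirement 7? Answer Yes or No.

7. elopement drill 64 days ago vs limit 60 → not met

No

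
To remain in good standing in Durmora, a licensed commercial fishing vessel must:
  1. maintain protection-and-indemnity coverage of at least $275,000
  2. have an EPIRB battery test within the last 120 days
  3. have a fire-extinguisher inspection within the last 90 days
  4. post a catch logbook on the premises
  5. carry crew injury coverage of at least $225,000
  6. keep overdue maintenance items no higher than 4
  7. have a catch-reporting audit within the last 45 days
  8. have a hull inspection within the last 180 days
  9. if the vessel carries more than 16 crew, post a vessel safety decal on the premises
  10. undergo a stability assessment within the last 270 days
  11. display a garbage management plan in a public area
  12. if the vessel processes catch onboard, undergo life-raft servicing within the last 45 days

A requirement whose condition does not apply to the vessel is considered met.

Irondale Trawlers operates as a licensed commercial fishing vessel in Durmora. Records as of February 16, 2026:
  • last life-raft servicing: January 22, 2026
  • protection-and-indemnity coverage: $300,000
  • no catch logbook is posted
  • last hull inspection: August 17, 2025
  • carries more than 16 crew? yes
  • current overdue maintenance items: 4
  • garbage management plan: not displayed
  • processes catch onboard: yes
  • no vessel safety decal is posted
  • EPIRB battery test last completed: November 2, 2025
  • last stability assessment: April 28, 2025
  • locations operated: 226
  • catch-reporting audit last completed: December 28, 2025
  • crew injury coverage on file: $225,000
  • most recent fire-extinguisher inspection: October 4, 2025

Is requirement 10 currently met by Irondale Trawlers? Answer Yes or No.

No

10. stability assessment 294 days ago vs limit 270 → not met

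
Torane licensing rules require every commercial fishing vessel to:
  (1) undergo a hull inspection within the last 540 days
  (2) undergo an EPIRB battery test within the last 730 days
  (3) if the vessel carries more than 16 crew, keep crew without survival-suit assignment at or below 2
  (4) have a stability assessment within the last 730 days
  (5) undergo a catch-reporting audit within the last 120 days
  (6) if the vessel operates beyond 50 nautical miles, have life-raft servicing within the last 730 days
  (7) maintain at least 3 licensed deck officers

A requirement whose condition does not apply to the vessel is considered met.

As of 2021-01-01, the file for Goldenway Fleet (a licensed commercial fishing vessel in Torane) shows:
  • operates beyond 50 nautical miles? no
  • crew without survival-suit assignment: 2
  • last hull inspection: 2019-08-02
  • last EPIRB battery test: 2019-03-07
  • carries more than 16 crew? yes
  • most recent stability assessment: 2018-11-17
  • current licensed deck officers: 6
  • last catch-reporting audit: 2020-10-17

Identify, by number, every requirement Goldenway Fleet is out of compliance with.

1. hull inspection 518 days ago vs limit 540 → met
2. EPIRB battery test 666 days ago vs limit 730 → met
3. condition 'carries more than 16 crew' holds; crew without survival-suit assignment 2 ≤ 2 → met
4. stability assessment 776 days ago vs limit 730 → not met
5. catch-reporting audit 76 days ago vs limit 120 → met
6. condition 'operates beyond 50 nautical miles' does not hold → requirement n/a → met
7. licensed deck officers 6 ≥ 3 → met
Not met: 4

4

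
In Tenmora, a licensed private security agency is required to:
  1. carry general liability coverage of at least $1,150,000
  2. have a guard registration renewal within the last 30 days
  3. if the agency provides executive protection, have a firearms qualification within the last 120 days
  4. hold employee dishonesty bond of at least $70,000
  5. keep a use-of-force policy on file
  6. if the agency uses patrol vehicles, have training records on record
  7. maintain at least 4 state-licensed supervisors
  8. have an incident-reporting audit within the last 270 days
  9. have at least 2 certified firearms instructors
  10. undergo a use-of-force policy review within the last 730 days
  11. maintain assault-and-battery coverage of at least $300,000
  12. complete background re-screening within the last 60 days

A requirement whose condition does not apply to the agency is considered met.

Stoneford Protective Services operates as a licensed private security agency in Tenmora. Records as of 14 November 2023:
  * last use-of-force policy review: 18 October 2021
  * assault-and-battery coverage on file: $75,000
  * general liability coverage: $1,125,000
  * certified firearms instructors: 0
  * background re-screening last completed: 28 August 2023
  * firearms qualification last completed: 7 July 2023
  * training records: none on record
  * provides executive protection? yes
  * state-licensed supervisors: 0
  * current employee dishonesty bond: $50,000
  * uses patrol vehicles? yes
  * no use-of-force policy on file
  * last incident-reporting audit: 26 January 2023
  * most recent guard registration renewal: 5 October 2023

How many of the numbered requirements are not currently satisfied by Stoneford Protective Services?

1. general liability coverage $1,125,000 < $1,150,000 → not met
2. guard registration renewal 40 days ago vs limit 30 → not met
3. condition 'provides executive protection' holds; firearms qualification 130 days ago vs limit 120 → not met
4. employee dishonesty bond $50,000 < $70,000 → not met
5. use-of-force policy absent → not met
6. condition 'uses patrol vehicles' holds; training records absent → not met
7. state-licensed supervisors 0 < 4 → not met
8. incident-reporting audit 292 days ago vs limit 270 → not met
9. certified firearms instructors 0 < 2 → not met
10. use-of-force policy review 757 days ago vs limit 730 → not met
11. assault-and-battery coverage $75,000 < $300,000 → not met
12. background re-screening 78 days ago vs limit 60 → not met
Not met: 12 of 12

12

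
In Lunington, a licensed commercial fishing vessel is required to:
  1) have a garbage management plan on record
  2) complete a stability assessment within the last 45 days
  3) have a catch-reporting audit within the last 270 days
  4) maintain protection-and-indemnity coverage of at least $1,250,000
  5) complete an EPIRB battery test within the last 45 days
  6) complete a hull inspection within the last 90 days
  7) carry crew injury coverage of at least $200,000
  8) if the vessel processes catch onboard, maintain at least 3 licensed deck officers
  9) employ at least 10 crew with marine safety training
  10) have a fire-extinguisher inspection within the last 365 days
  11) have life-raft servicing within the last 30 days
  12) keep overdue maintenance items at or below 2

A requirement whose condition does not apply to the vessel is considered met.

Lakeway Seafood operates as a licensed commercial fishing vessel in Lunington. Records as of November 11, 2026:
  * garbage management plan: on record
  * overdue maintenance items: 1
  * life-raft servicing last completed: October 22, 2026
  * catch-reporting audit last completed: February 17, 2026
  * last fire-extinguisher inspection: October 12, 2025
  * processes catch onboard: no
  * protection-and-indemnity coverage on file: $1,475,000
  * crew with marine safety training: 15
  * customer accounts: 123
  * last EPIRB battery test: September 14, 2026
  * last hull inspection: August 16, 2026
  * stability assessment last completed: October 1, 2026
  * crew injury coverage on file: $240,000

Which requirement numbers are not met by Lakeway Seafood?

5, 10

1. garbage management plan present → met
2. stability assessment 41 days ago vs limit 45 → met
3. catch-reporting audit 267 days ago vs limit 270 → met
4. protection-and-indemnity coverage $1,475,000 ≥ $1,250,000 → met
5. EPIRB battery test 58 days ago vs limit 45 → not met
6. hull inspection 87 days ago vs limit 90 → met
7. crew injury coverage $240,000 ≥ $200,000 → met
8. condition 'processes catch onboard' does not hold → requirement n/a → met
9. crew with marine safety training 15 ≥ 10 → met
10. fire-extinguisher inspection 395 days ago vs limit 365 → not met
11. life-raft servicing 20 days ago vs limit 30 → met
12. overdue maintenance items 1 ≤ 2 → met
Not met: 5, 10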